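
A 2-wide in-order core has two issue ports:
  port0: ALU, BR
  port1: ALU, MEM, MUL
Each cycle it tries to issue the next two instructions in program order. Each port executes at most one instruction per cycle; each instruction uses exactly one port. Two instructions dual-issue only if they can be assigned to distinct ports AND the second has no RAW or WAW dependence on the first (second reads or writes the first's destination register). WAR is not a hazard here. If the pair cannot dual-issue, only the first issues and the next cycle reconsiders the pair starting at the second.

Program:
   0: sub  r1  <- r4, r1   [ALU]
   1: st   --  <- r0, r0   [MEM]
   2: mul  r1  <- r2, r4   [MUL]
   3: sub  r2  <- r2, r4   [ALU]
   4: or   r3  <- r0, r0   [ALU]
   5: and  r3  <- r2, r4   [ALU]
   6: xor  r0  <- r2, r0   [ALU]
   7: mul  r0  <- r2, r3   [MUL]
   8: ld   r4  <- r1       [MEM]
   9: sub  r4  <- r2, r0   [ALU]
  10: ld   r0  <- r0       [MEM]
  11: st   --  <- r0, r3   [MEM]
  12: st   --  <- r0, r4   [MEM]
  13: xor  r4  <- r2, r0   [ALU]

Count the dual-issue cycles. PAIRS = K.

  cy0 -> i0&i1 (sub/st) dual
  cy1 -> i2&i3 (mul/sub) dual
  cy2 -> i4 (or) WAW r3
  cy3 -> i5&i6 (and/xor) dual
  cy4 -> i7 (mul) no-port MUL/MEM
  cy5 -> i8 (ld) WAW r4
  cy6 -> i9&i10 (sub/ld) dual
  cy7 -> i11 (st) no-port MEM/MEM
  cy8 -> i12&i13 (st/xor) dual

PAIRS = 5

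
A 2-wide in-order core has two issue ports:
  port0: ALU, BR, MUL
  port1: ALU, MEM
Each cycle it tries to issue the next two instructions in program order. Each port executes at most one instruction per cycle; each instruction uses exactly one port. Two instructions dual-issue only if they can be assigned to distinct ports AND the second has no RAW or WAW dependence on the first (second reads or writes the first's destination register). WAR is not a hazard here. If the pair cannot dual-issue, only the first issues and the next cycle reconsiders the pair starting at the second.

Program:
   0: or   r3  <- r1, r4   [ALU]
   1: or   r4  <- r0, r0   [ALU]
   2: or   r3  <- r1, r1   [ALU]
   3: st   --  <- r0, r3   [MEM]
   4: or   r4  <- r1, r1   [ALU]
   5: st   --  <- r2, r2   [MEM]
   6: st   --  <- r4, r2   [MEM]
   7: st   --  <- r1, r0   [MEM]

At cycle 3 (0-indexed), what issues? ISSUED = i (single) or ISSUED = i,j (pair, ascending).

ISSUED = 5

0. or;or @i0+i1  | 2-wide
1. or @i2  | RAW r3
2. st;or @i3+i4  | 2-wide
3. st @i5  | no-port MEM/MEM
4. st @i6  | no-port MEM/MEM
5. st @i7  | tail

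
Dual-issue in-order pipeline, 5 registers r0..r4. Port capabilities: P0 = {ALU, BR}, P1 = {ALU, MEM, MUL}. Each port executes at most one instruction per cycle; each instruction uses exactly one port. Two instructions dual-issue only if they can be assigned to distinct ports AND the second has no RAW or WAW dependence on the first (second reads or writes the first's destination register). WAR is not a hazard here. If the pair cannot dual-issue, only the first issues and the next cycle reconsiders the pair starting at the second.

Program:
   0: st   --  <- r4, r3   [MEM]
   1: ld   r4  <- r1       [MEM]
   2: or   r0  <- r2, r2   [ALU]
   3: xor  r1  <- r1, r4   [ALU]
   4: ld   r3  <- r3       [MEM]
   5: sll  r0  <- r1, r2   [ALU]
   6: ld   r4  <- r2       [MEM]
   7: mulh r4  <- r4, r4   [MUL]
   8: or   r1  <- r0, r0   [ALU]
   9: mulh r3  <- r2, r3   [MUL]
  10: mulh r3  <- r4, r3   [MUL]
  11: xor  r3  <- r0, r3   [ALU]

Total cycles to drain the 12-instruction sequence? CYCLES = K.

0. st.MEM @i0  | no-port MEM/MEM
1. ld.MEM;or.ALU @i1/i2  | 2-wide
2. xor.ALU;ld.MEM @i3/i4  | 2-wide
3. sll.ALU;ld.MEM @i5/i6  | 2-wide
4. mulh.MUL;or.ALU @i7/i8  | 2-wide
5. mulh.MUL @i9  | no-port MUL/MUL
6. mulh.MUL @i10  | RAW+WAW r3
7. xor.ALU @i11  | tail

CYCLES = 8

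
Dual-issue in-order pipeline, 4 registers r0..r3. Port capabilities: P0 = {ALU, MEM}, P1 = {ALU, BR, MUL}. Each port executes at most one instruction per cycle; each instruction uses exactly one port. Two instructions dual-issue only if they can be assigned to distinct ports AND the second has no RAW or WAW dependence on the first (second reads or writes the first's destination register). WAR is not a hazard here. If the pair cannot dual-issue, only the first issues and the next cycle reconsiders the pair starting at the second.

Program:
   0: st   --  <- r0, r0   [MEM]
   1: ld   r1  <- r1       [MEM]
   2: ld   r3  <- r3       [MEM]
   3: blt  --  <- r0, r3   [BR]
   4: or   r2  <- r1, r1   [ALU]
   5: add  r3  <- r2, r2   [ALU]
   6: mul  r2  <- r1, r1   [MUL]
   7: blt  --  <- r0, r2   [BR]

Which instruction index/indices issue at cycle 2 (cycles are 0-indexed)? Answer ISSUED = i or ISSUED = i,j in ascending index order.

ISSUED = 2

t=0 i0:st ; no-port MEM/MEM
t=1 i1:ld ; no-port MEM/MEM
t=2 i2:ld ; RAW r3
t=3 i3/i4:blt;or ; dual
t=4 i5/i6:add;mul ; dual
t=5 i7:blt ; tail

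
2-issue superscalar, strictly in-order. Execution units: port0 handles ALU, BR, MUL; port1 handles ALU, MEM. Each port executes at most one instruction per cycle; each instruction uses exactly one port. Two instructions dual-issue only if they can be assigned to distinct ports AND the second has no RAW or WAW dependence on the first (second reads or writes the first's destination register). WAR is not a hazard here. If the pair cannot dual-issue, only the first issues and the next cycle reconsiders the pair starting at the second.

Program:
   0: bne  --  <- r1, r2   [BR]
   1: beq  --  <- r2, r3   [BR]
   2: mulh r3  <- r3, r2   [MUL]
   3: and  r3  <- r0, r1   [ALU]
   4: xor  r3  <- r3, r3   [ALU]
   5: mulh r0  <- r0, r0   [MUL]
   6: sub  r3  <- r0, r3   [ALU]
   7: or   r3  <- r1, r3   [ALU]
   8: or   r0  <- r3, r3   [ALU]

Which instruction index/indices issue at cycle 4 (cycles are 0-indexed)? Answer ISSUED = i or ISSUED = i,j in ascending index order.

#0 head=0: bne i0 no-port BR/BR
#1 head=1: beq i1 no-port BR/MUL
#2 head=2: mulh i2 WAW r3
#3 head=3: and i3 RAW+WAW r3
#4 head=4: xor mulh i4,i5 pair
#5 head=6: sub i6 RAW+WAW r3
#6 head=7: or i7 RAW r3
#7 head=8: or i8 tail

ISSUED = 4,5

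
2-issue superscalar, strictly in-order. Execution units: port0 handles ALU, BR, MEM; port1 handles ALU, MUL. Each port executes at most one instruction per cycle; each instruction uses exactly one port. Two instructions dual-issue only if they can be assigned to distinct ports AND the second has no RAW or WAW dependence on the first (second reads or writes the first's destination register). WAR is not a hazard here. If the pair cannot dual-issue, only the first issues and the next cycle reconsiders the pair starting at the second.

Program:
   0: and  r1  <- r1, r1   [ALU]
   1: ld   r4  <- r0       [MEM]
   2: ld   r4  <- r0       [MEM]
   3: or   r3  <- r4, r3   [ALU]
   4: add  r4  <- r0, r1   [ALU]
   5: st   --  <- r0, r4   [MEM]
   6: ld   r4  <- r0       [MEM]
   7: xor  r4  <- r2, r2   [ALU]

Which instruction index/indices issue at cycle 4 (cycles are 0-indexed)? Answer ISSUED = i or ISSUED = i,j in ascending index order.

ISSUED = 6

[0] i0,i1  and.ALU+ld.MEM  -- 2-wide
[1] i2  ld.MEM  -- RAW r4
[2] i3,i4  or.ALU+add.ALU  -- 2-wide
[3] i5  st.MEM  -- no-port MEM/MEM
[4] i6  ld.MEM  -- WAW r4
[5] i7  xor.ALU  -- tail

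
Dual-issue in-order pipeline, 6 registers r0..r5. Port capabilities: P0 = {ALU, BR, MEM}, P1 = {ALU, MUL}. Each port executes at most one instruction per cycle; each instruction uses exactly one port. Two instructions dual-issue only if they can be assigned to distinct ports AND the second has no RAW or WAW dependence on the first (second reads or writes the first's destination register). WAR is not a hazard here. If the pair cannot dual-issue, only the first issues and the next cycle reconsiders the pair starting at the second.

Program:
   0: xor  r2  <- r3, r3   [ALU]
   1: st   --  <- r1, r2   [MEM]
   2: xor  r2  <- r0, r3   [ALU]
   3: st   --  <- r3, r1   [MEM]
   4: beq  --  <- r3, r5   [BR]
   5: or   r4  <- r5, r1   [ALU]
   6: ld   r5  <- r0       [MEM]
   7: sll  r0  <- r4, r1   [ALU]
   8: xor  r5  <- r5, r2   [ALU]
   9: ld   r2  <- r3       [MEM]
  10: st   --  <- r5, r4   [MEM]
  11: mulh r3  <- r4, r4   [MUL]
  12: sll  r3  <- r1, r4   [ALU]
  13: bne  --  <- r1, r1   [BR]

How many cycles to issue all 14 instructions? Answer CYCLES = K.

0. xor.ALU @i0  | RAW r2
1. st.MEM xor.ALU @i1+i2  | 2-wide
2. st.MEM @i3  | no-port MEM/BR
3. beq.BR or.ALU @i4+i5  | 2-wide
4. ld.MEM sll.ALU @i6+i7  | 2-wide
5. xor.ALU ld.MEM @i8+i9  | 2-wide
6. st.MEM mulh.MUL @i10+i11  | 2-wide
7. sll.ALU bne.BR @i12+i13  | 2-wide

CYCLES = 8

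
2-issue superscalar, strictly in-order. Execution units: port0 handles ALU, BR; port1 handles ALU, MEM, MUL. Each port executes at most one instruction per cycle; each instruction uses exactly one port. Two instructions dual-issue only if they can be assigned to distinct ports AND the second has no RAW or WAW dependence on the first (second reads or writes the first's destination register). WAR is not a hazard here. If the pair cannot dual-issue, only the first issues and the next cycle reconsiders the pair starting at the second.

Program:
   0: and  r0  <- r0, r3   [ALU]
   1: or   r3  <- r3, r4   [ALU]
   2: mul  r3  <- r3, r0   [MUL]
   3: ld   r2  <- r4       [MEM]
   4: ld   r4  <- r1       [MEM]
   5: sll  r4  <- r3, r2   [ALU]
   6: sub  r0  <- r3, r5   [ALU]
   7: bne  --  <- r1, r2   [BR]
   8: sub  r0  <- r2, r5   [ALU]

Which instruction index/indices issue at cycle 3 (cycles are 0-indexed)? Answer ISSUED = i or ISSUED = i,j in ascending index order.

#0 head=0: and.ALU or.ALU i0&i1 dual
#1 head=2: mul.MUL i2 no-port MUL/MEM
#2 head=3: ld.MEM i3 no-port MEM/MEM
#3 head=4: ld.MEM i4 WAW r4
#4 head=5: sll.ALU sub.ALU i5&i6 dual
#5 head=7: bne.BR sub.ALU i7&i8 dual

ISSUED = 4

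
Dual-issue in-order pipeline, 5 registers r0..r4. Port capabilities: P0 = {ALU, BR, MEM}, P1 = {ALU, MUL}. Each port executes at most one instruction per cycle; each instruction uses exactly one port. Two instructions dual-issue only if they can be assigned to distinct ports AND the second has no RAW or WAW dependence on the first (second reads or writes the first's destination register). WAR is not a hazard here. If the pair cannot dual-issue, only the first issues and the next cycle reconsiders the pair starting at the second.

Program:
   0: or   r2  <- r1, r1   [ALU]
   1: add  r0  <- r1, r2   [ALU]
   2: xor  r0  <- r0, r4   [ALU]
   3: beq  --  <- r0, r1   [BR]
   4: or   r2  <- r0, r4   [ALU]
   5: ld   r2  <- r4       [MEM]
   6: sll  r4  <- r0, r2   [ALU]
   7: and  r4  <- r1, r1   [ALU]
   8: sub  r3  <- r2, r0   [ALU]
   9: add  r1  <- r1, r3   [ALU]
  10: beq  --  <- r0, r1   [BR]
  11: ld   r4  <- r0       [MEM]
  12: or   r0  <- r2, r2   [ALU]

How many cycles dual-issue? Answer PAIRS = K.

#0 head=0: or i0 RAW r2
#1 head=1: add i1 RAW+WAW r0
#2 head=2: xor i2 RAW r0
#3 head=3: beq or i3,i4 dual
#4 head=5: ld i5 RAW r2
#5 head=6: sll i6 WAW r4
#6 head=7: and sub i7,i8 dual
#7 head=9: add i9 RAW r1
#8 head=10: beq i10 no-port BR/MEM
#9 head=11: ld or i11,i12 dual

PAIRS = 3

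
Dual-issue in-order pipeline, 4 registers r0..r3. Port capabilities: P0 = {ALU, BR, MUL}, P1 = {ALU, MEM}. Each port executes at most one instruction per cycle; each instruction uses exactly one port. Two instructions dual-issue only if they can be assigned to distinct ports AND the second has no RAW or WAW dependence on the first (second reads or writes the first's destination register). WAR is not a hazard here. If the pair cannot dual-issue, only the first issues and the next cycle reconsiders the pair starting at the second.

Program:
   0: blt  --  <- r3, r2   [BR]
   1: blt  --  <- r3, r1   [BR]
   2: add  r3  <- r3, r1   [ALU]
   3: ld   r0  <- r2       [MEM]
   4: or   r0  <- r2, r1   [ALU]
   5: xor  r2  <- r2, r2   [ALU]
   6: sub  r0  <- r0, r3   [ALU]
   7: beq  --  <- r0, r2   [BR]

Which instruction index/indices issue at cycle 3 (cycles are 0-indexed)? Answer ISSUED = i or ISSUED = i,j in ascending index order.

c0: i0 blt.BR  no-port BR/BR
c1: i1+i2 blt.BR add.ALU  pair
c2: i3 ld.MEM  WAW r0
c3: i4+i5 or.ALU xor.ALU  pair
c4: i6 sub.ALU  RAW r0
c5: i7 beq.BR  tail

ISSUED = 4,5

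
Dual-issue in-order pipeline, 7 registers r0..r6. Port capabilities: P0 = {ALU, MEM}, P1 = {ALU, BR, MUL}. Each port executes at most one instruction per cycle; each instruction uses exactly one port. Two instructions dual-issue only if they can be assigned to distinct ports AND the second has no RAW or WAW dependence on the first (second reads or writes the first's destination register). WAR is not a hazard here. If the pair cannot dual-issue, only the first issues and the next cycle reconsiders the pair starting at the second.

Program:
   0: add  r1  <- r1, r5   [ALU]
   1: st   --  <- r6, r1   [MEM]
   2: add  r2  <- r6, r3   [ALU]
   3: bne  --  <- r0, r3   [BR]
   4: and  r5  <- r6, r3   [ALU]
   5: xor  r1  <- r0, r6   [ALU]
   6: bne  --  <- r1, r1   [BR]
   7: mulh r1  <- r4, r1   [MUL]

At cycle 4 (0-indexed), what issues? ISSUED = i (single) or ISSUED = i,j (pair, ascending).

ISSUED = 6

c0: i0 add  RAW r1
c1: i1,i2 st/add  pair
c2: i3,i4 bne/and  pair
c3: i5 xor  RAW r1
c4: i6 bne  no-port BR/MUL
c5: i7 mulh  tail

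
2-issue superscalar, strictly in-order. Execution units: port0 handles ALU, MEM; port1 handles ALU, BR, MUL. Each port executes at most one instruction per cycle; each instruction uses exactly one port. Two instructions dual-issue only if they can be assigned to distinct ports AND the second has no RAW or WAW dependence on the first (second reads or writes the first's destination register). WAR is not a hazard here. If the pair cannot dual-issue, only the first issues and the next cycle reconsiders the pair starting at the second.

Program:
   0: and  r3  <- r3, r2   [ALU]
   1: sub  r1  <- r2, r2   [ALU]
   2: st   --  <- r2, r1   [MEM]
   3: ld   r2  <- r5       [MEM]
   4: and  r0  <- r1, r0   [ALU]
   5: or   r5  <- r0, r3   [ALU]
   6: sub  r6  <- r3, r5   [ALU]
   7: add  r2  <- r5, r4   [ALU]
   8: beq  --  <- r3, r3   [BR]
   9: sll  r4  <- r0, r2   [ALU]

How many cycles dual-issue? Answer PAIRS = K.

[0] i0&i1  and+sub  -- dual
[1] i2  st  -- no-port MEM/MEM
[2] i3&i4  ld+and  -- dual
[3] i5  or  -- RAW r5
[4] i6&i7  sub+add  -- dual
[5] i8&i9  beq+sll  -- dual

PAIRS = 4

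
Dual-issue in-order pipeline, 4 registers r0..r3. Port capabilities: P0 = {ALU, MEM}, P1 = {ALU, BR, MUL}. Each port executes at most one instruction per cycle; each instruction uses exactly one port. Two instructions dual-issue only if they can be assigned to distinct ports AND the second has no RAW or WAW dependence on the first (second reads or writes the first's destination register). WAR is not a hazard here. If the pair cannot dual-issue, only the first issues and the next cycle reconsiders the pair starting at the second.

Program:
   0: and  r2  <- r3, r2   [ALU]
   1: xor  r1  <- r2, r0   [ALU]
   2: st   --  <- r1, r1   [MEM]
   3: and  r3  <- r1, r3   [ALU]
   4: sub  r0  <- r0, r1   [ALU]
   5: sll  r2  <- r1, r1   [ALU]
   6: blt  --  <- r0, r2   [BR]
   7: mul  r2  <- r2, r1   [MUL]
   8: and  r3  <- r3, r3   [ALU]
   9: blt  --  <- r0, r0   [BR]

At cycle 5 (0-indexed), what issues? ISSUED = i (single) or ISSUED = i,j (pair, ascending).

ISSUED = 7,8

  cy0 -> i0 (and) RAW r2
  cy1 -> i1 (xor) RAW r1
  cy2 -> i2,i3 (st+and) 2-wide
  cy3 -> i4,i5 (sub+sll) 2-wide
  cy4 -> i6 (blt) no-port BR/MUL
  cy5 -> i7,i8 (mul+and) 2-wide
  cy6 -> i9 (blt) tail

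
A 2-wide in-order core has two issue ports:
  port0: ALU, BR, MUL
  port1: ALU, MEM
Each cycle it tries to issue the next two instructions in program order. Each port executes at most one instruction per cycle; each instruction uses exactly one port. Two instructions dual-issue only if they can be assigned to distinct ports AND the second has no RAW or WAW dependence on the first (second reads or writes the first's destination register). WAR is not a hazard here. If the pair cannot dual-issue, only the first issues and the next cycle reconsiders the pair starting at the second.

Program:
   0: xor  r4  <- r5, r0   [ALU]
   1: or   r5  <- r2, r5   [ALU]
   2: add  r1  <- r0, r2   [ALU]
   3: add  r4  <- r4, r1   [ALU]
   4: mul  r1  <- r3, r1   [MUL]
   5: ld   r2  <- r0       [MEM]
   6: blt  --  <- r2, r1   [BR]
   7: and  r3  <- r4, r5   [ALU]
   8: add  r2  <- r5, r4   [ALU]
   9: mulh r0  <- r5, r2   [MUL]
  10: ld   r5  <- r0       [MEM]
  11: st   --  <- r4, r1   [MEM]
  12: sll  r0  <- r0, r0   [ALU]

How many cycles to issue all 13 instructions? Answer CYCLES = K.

[0] i0,i1  xor.ALU or.ALU  -- 2-wide
[1] i2  add.ALU  -- RAW r1
[2] i3,i4  add.ALU mul.MUL  -- 2-wide
[3] i5  ld.MEM  -- RAW r2
[4] i6,i7  blt.BR and.ALU  -- 2-wide
[5] i8  add.ALU  -- RAW r2
[6] i9  mulh.MUL  -- RAW r0
[7] i10  ld.MEM  -- no-port MEM/MEM
[8] i11,i12  st.MEM sll.ALU  -- 2-wide

CYCLES = 9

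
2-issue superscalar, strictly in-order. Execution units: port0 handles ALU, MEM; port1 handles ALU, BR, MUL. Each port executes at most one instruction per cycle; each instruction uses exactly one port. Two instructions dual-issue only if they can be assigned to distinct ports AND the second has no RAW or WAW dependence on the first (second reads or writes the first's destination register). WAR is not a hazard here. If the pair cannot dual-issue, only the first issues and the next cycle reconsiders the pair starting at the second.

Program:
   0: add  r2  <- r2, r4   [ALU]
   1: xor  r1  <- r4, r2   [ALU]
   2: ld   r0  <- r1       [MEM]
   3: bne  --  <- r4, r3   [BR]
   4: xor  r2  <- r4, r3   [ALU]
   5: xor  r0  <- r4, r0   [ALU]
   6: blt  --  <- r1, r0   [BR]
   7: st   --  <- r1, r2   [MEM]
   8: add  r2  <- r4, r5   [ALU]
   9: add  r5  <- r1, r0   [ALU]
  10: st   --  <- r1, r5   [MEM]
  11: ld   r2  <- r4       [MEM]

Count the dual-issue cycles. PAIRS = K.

[0] i0  add.ALU  -- RAW r2
[1] i1  xor.ALU  -- RAW r1
[2] i2&i3  ld.MEM;bne.BR  -- pair
[3] i4&i5  xor.ALU;xor.ALU  -- pair
[4] i6&i7  blt.BR;st.MEM  -- pair
[5] i8&i9  add.ALU;add.ALU  -- pair
[6] i10  st.MEM  -- no-port MEM/MEM
[7] i11  ld.MEM  -- tail

PAIRS = 4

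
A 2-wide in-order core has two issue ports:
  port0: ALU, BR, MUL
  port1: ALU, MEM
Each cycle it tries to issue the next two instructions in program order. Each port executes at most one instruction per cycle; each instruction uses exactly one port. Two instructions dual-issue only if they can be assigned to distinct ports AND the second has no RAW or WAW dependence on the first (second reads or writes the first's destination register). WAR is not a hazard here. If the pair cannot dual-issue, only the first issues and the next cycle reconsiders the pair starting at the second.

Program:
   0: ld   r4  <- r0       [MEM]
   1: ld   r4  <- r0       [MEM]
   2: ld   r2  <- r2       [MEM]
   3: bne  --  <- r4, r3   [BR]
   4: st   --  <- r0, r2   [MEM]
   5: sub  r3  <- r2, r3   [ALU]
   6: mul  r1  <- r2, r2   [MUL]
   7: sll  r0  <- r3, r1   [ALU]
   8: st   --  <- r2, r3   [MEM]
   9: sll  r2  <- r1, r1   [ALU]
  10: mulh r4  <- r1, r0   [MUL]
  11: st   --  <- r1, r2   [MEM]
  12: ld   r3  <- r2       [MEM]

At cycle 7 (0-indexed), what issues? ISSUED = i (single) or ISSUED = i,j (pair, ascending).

ISSUED = 11

0. ld.MEM @i0  | no-port MEM/MEM
1. ld.MEM @i1  | no-port MEM/MEM
2. ld.MEM bne.BR @i2&i3  | pair
3. st.MEM sub.ALU @i4&i5  | pair
4. mul.MUL @i6  | RAW r1
5. sll.ALU st.MEM @i7&i8  | pair
6. sll.ALU mulh.MUL @i9&i10  | pair
7. st.MEM @i11  | no-port MEM/MEM
8. ld.MEM @i12  | tail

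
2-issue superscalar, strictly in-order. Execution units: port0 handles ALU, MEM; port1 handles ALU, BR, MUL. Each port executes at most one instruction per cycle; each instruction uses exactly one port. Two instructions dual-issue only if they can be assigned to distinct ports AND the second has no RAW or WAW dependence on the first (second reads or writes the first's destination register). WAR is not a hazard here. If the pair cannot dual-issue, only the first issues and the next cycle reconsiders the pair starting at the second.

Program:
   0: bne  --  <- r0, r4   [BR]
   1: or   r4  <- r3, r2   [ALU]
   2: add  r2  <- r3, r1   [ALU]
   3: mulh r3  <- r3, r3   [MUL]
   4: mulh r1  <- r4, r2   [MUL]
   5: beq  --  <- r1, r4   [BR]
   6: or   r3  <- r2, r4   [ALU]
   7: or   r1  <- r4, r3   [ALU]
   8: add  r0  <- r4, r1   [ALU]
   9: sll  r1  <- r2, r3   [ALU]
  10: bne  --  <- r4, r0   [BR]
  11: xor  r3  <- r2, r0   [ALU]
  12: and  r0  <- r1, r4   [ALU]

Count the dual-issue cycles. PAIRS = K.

#0 head=0: bne.BR;or.ALU i0,i1 dual
#1 head=2: add.ALU;mulh.MUL i2,i3 dual
#2 head=4: mulh.MUL i4 no-port MUL/BR
#3 head=5: beq.BR;or.ALU i5,i6 dual
#4 head=7: or.ALU i7 RAW r1
#5 head=8: add.ALU;sll.ALU i8,i9 dual
#6 head=10: bne.BR;xor.ALU i10,i11 dual
#7 head=12: and.ALU i12 tail

PAIRS = 5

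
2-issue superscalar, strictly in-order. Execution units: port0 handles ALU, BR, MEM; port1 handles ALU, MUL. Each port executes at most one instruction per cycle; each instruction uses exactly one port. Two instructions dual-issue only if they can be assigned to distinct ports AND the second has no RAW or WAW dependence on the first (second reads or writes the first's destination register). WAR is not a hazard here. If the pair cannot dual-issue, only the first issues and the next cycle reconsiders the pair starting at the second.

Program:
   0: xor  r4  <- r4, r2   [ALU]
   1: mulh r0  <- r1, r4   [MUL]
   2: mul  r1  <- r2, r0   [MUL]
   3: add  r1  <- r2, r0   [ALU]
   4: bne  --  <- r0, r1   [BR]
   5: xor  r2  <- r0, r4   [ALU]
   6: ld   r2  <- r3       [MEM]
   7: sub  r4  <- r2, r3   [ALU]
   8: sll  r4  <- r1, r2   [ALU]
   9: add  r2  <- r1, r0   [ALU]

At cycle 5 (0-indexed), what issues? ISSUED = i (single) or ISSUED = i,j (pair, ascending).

ISSUED = 6

c0: i0 xor.ALU  RAW r4
c1: i1 mulh.MUL  no-port MUL/MUL
c2: i2 mul.MUL  WAW r1
c3: i3 add.ALU  RAW r1
c4: i4,i5 bne.BR/xor.ALU  dual
c5: i6 ld.MEM  RAW r2
c6: i7 sub.ALU  WAW r4
c7: i8,i9 sll.ALU/add.ALU  dual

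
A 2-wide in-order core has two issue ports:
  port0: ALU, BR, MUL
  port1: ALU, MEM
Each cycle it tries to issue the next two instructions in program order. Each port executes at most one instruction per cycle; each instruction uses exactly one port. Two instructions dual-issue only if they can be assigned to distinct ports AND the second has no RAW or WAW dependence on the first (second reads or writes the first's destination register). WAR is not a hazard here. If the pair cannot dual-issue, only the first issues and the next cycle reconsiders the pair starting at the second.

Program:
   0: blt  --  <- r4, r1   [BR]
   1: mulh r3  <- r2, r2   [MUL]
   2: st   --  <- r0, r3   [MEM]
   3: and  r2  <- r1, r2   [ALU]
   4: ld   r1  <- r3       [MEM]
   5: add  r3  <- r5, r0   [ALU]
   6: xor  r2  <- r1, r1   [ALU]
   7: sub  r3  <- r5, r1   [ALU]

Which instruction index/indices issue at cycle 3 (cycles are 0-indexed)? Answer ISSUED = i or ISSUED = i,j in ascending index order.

t=0 i0:blt.BR ; no-port BR/MUL
t=1 i1:mulh.MUL ; RAW r3
t=2 i2&i3:st.MEM;and.ALU ; dual
t=3 i4&i5:ld.MEM;add.ALU ; dual
t=4 i6&i7:xor.ALU;sub.ALU ; dual

ISSUED = 4,5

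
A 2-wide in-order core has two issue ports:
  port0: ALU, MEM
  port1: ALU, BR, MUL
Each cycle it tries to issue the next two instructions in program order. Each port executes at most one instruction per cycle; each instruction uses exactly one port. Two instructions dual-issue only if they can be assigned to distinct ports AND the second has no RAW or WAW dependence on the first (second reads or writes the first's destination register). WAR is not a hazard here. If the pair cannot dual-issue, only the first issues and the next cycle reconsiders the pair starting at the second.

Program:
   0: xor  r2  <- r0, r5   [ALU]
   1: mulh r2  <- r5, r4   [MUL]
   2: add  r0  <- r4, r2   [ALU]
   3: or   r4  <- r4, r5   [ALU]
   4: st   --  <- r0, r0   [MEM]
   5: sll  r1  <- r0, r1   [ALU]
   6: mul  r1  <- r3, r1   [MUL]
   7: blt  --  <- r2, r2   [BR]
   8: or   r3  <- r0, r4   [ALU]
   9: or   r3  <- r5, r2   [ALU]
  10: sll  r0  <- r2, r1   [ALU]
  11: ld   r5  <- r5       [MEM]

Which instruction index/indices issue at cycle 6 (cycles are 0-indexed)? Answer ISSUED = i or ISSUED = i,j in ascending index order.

  cy0 -> i0 (xor) WAW r2
  cy1 -> i1 (mulh) RAW r2
  cy2 -> i2,i3 (add or) 2-wide
  cy3 -> i4,i5 (st sll) 2-wide
  cy4 -> i6 (mul) no-port MUL/BR
  cy5 -> i7,i8 (blt or) 2-wide
  cy6 -> i9,i10 (or sll) 2-wide
  cy7 -> i11 (ld) tail

ISSUED = 9,10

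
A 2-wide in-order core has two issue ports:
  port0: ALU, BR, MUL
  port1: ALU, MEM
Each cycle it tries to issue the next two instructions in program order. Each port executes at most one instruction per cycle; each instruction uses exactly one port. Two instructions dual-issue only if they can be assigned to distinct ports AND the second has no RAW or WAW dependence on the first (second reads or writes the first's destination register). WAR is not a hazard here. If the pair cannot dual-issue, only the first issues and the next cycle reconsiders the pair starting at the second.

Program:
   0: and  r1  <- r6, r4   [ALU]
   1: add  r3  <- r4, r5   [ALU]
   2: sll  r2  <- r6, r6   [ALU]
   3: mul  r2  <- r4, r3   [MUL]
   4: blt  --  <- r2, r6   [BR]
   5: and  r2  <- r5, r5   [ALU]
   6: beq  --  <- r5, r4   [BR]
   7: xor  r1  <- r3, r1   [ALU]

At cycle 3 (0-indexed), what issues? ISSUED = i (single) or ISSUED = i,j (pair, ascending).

ISSUED = 4,5

  cy0 -> i0&i1 (and+add) pair
  cy1 -> i2 (sll) WAW r2
  cy2 -> i3 (mul) no-port MUL/BR
  cy3 -> i4&i5 (blt+and) pair
  cy4 -> i6&i7 (beq+xor) pair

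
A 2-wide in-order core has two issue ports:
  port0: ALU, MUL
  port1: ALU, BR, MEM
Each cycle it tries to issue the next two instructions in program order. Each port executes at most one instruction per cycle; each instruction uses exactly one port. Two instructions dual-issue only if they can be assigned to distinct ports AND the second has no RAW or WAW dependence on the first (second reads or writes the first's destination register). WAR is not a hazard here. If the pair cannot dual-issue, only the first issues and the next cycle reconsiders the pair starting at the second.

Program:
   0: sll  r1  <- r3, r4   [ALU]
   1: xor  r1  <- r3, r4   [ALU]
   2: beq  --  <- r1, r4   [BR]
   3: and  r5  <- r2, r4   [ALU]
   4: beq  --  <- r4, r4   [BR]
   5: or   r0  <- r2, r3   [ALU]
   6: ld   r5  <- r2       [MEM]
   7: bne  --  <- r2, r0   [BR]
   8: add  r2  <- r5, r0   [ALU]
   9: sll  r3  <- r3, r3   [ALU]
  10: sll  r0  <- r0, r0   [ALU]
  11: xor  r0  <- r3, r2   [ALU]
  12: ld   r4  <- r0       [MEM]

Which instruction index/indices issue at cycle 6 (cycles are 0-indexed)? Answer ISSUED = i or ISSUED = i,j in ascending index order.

c0: i0 sll  WAW r1
c1: i1 xor  RAW r1
c2: i2,i3 beq and  2-wide
c3: i4,i5 beq or  2-wide
c4: i6 ld  no-port MEM/BR
c5: i7,i8 bne add  2-wide
c6: i9,i10 sll sll  2-wide
c7: i11 xor  RAW r0
c8: i12 ld  tail

ISSUED = 9,10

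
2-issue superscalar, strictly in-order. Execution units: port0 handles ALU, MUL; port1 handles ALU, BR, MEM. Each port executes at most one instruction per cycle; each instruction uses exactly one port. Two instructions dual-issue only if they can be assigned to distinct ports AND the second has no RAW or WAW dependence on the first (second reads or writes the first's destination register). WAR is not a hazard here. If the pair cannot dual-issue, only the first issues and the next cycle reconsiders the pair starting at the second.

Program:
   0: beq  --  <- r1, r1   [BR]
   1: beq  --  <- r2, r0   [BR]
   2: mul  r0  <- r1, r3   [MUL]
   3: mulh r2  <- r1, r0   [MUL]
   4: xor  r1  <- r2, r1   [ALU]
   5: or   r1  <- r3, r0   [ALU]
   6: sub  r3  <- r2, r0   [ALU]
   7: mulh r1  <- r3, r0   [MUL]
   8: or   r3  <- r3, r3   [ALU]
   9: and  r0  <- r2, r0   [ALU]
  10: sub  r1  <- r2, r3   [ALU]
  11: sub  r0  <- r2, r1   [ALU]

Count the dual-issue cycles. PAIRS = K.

PAIRS = 4

[0] i0  beq.BR  -- no-port BR/BR
[1] i1+i2  beq.BR;mul.MUL  -- 2-wide
[2] i3  mulh.MUL  -- RAW r2
[3] i4  xor.ALU  -- WAW r1
[4] i5+i6  or.ALU;sub.ALU  -- 2-wide
[5] i7+i8  mulh.MUL;or.ALU  -- 2-wide
[6] i9+i10  and.ALU;sub.ALU  -- 2-wide
[7] i11  sub.ALU  -- tail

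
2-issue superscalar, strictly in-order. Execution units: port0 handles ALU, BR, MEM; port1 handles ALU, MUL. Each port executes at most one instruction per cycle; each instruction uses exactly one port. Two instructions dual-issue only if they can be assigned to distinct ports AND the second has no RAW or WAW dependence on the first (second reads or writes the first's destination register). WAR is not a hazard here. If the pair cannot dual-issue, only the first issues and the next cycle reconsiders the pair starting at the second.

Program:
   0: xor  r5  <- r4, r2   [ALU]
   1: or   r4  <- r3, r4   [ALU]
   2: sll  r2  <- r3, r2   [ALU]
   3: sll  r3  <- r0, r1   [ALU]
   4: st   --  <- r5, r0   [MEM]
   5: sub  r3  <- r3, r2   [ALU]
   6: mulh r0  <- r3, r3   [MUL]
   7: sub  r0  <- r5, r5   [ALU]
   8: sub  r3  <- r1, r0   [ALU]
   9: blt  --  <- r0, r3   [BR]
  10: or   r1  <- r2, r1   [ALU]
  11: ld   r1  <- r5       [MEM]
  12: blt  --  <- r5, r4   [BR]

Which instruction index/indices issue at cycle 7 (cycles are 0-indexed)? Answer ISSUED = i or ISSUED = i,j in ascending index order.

0. xor+or @i0,i1  | dual
1. sll+sll @i2,i3  | dual
2. st+sub @i4,i5  | dual
3. mulh @i6  | WAW r0
4. sub @i7  | RAW r0
5. sub @i8  | RAW r3
6. blt+or @i9,i10  | dual
7. ld @i11  | no-port MEM/BR
8. blt @i12  | tail

ISSUED = 11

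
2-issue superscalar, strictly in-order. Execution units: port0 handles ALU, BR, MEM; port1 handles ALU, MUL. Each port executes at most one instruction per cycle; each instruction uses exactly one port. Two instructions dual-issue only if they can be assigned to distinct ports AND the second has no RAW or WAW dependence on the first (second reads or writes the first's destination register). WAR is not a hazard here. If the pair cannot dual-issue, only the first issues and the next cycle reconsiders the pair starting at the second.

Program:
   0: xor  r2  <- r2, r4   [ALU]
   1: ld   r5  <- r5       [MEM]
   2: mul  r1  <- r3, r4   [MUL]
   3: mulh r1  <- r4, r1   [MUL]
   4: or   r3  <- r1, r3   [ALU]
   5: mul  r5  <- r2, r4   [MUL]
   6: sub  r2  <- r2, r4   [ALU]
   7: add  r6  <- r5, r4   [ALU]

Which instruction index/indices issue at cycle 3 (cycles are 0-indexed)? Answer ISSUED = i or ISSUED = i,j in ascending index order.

#0 head=0: xor.ALU/ld.MEM i0/i1 dual
#1 head=2: mul.MUL i2 no-port MUL/MUL
#2 head=3: mulh.MUL i3 RAW r1
#3 head=4: or.ALU/mul.MUL i4/i5 dual
#4 head=6: sub.ALU/add.ALU i6/i7 dual

ISSUED = 4,5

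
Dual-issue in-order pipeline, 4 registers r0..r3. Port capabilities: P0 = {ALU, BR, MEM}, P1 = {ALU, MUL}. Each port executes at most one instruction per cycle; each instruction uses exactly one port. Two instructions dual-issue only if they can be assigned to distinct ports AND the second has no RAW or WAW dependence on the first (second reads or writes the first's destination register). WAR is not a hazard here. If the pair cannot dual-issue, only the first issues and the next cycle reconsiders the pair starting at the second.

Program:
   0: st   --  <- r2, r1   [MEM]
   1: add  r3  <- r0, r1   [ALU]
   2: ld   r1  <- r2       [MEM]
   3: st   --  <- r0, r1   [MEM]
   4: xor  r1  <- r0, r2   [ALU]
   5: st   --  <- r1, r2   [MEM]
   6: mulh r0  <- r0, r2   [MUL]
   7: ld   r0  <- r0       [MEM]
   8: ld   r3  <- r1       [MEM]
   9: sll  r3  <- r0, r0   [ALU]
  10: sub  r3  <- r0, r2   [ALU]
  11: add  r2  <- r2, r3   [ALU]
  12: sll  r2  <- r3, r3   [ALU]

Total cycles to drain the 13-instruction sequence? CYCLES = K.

0. st add @i0,i1  | pair
1. ld @i2  | no-port MEM/MEM
2. st xor @i3,i4  | pair
3. st mulh @i5,i6  | pair
4. ld @i7  | no-port MEM/MEM
5. ld @i8  | WAW r3
6. sll @i9  | WAW r3
7. sub @i10  | RAW r3
8. add @i11  | WAW r2
9. sll @i12  | tail

CYCLES = 10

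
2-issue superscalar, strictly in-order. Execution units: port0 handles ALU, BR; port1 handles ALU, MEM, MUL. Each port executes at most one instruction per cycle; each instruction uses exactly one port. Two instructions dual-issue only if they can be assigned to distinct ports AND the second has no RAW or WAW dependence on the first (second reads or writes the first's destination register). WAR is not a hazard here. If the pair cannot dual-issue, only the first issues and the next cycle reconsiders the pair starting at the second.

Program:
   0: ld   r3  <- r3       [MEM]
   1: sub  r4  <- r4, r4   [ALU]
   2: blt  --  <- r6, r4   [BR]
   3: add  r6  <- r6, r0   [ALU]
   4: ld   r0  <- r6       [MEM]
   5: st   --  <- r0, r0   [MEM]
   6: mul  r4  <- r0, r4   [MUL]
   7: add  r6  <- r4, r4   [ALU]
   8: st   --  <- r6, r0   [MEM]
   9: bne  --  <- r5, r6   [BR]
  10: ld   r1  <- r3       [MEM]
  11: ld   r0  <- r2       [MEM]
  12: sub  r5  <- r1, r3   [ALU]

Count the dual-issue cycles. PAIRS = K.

PAIRS = 4

t=0 i0+i1:ld.MEM sub.ALU ; 2-wide
t=1 i2+i3:blt.BR add.ALU ; 2-wide
t=2 i4:ld.MEM ; no-port MEM/MEM
t=3 i5:st.MEM ; no-port MEM/MUL
t=4 i6:mul.MUL ; RAW r4
t=5 i7:add.ALU ; RAW r6
t=6 i8+i9:st.MEM bne.BR ; 2-wide
t=7 i10:ld.MEM ; no-port MEM/MEM
t=8 i11+i12:ld.MEM sub.ALU ; 2-wide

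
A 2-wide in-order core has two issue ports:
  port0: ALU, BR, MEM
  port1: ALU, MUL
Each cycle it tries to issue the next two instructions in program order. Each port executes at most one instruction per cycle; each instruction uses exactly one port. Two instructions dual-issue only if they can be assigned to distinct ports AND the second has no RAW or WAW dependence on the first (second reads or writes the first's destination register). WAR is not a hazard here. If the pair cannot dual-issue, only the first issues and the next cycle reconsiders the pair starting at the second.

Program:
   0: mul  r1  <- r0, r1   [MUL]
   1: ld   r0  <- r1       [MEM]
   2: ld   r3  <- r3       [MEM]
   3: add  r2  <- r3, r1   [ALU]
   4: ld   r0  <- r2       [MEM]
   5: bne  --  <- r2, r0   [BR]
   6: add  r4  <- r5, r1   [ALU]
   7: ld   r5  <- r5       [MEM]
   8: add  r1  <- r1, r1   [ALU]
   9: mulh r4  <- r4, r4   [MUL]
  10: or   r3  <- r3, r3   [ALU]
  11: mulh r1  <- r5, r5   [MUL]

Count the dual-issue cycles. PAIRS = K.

PAIRS = 3

0. mul.MUL @i0  | RAW r1
1. ld.MEM @i1  | no-port MEM/MEM
2. ld.MEM @i2  | RAW r3
3. add.ALU @i3  | RAW r2
4. ld.MEM @i4  | no-port MEM/BR
5. bne.BR+add.ALU @i5&i6  | 2-wide
6. ld.MEM+add.ALU @i7&i8  | 2-wide
7. mulh.MUL+or.ALU @i9&i10  | 2-wide
8. mulh.MUL @i11  | tail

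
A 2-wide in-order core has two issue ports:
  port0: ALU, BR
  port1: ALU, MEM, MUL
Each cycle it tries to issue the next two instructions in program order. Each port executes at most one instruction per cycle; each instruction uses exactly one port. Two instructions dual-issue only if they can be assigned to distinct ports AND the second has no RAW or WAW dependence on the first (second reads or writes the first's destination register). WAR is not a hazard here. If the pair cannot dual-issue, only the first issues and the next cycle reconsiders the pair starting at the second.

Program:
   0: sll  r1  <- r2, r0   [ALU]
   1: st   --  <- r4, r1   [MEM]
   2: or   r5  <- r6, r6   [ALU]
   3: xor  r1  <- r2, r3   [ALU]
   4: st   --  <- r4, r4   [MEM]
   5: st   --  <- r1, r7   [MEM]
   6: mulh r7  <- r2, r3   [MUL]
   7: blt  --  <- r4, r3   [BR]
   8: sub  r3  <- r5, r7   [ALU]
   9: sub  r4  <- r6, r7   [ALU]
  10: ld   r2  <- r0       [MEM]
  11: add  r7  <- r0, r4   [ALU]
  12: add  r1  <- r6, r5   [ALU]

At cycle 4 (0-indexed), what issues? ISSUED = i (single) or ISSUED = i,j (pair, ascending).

t=0 i0:sll.ALU ; RAW r1
t=1 i1+i2:st.MEM or.ALU ; pair
t=2 i3+i4:xor.ALU st.MEM ; pair
t=3 i5:st.MEM ; no-port MEM/MUL
t=4 i6+i7:mulh.MUL blt.BR ; pair
t=5 i8+i9:sub.ALU sub.ALU ; pair
t=6 i10+i11:ld.MEM add.ALU ; pair
t=7 i12:add.ALU ; tail

ISSUED = 6,7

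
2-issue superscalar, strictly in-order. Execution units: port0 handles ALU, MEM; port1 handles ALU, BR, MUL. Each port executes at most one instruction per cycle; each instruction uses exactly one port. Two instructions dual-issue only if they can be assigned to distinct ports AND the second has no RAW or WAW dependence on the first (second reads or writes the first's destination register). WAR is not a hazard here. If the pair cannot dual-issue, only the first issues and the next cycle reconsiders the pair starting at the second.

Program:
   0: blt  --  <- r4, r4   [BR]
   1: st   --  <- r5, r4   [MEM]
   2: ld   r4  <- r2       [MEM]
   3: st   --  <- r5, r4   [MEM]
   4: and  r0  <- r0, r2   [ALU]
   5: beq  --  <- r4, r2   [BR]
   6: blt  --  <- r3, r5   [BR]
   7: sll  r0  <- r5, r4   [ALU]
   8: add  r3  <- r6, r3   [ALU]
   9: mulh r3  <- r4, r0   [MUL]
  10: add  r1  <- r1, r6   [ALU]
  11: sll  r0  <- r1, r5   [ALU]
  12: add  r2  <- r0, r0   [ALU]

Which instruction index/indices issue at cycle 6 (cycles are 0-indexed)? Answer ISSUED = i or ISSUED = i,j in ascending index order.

ISSUED = 9,10

c0: i0+i1 blt st  2-wide
c1: i2 ld  no-port MEM/MEM
c2: i3+i4 st and  2-wide
c3: i5 beq  no-port BR/BR
c4: i6+i7 blt sll  2-wide
c5: i8 add  WAW r3
c6: i9+i10 mulh add  2-wide
c7: i11 sll  RAW r0
c8: i12 add  tail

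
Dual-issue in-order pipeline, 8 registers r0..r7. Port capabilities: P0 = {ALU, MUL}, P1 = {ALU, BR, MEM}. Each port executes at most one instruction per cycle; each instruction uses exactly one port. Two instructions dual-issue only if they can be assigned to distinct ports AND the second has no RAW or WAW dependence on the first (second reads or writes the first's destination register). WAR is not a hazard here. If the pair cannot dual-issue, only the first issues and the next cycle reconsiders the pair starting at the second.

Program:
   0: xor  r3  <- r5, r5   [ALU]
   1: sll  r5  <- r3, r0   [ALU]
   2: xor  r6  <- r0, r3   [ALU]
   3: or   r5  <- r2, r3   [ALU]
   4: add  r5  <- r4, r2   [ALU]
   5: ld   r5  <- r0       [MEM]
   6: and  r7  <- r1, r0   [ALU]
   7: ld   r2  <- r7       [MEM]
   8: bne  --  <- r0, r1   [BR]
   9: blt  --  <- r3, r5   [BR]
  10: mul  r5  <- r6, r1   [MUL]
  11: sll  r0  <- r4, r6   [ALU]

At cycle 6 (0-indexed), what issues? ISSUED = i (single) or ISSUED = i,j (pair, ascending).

0. xor.ALU @i0  | RAW r3
1. sll.ALU/xor.ALU @i1/i2  | 2-wide
2. or.ALU @i3  | WAW r5
3. add.ALU @i4  | WAW r5
4. ld.MEM/and.ALU @i5/i6  | 2-wide
5. ld.MEM @i7  | no-port MEM/BR
6. bne.BR @i8  | no-port BR/BR
7. blt.BR/mul.MUL @i9/i10  | 2-wide
8. sll.ALU @i11  | tail

ISSUED = 8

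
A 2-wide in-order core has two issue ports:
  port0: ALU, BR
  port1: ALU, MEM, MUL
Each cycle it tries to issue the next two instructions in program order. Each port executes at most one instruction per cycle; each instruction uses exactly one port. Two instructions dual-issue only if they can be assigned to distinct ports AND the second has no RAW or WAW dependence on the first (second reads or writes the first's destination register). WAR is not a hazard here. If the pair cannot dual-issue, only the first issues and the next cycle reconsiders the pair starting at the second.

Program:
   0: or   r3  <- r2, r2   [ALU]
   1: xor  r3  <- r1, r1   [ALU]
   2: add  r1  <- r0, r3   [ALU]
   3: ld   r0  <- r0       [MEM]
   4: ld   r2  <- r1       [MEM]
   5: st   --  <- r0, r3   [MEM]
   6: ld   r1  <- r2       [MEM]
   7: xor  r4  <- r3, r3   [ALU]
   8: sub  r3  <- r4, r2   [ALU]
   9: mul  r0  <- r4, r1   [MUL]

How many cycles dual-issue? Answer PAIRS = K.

#0 head=0: or i0 WAW r3
#1 head=1: xor i1 RAW r3
#2 head=2: add+ld i2&i3 dual
#3 head=4: ld i4 no-port MEM/MEM
#4 head=5: st i5 no-port MEM/MEM
#5 head=6: ld+xor i6&i7 dual
#6 head=8: sub+mul i8&i9 dual

PAIRS = 3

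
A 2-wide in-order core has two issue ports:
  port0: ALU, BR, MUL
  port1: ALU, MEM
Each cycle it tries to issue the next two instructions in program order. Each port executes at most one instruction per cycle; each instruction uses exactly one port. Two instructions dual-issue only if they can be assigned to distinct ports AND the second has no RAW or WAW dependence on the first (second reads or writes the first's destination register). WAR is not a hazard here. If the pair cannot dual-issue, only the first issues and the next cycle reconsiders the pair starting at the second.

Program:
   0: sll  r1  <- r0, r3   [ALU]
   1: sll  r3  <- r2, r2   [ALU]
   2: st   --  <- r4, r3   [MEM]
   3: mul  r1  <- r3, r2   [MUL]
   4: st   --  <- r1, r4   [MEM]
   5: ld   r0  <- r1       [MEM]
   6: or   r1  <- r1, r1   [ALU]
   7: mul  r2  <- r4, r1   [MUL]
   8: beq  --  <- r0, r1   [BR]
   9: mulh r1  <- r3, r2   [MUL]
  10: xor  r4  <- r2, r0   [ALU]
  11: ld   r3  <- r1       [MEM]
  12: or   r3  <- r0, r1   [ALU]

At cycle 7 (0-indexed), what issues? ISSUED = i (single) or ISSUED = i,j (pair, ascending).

ISSUED = 11

#0 head=0: sll/sll i0+i1 2-wide
#1 head=2: st/mul i2+i3 2-wide
#2 head=4: st i4 no-port MEM/MEM
#3 head=5: ld/or i5+i6 2-wide
#4 head=7: mul i7 no-port MUL/BR
#5 head=8: beq i8 no-port BR/MUL
#6 head=9: mulh/xor i9+i10 2-wide
#7 head=11: ld i11 WAW r3
#8 head=12: or i12 tail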